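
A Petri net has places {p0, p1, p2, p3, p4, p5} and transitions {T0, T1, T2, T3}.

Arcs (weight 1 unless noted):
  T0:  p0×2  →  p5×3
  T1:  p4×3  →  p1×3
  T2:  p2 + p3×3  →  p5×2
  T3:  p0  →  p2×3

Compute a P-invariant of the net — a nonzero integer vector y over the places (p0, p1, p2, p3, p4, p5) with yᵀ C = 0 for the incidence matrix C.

y = (p0:0, p1:1, p2:0, p3:0, p4:1, p5:0)

Incidence matrix C (rows=places, cols=transitions):
       T0   T1   T2   T3
   p0  -2    0    0   -1
   p1   0    3    0    0
   p2   0    0   -1    3
   p3   0    0   -3    0
   p4   0   -3    0    0
   p5   3    0    2    0

Candidate y = [0, 1, 0, 0, 1, 0]; check y·C column-wise:
  col T0: 0·-2 + 1·0 + 1·0 + 0·3 = 0
  col T1: 1·3 + 1·-3 = 0
  col T2: 1·0 + 0·-1 + 0·-3 + 1·0 + 0·2 = 0
  col T3: 0·-1 + 1·0 + 0·3 + 1·0 = 0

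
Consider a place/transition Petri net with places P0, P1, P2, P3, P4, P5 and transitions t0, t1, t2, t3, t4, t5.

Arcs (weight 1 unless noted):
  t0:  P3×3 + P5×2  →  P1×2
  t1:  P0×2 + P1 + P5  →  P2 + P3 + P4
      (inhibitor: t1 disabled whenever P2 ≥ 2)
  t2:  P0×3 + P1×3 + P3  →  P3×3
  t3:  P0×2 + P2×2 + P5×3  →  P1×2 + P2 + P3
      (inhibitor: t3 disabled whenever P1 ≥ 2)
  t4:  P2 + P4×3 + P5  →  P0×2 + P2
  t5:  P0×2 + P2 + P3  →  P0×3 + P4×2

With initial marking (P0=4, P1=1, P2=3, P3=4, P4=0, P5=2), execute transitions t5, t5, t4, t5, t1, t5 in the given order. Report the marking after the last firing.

(P0=8, P1=0, P2=0, P3=1, P4=6, P5=0)

step 1: fire t5:  (P0=4, P1=1, P2=3, P3=4, P4=0, P5=2) → (P0=5, P1=1, P2=2, P3=3, P4=2, P5=2)
step 2: fire t5:  (P0=5, P1=1, P2=2, P3=3, P4=2, P5=2) → (P0=6, P1=1, P2=1, P3=2, P4=4, P5=2)
step 3: fire t4:  (P0=6, P1=1, P2=1, P3=2, P4=4, P5=2) → (P0=8, P1=1, P2=1, P3=2, P4=1, P5=1)
step 4: fire t5:  (P0=8, P1=1, P2=1, P3=2, P4=1, P5=1) → (P0=9, P1=1, P2=0, P3=1, P4=3, P5=1)
step 5: fire t1:  (P0=9, P1=1, P2=0, P3=1, P4=3, P5=1) → (P0=7, P1=0, P2=1, P3=2, P4=4, P5=0)
step 6: fire t5:  (P0=7, P1=0, P2=1, P3=2, P4=4, P5=0) → (P0=8, P1=0, P2=0, P3=1, P4=6, P5=0)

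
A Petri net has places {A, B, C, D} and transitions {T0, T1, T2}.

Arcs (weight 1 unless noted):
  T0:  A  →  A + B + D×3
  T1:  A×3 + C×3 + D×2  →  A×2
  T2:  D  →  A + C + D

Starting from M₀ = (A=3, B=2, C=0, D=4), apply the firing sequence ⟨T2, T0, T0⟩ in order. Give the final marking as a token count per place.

step 1: fire T2:  (A=3, B=2, C=0, D=4) → (A=4, B=2, C=1, D=4)
step 2: fire T0:  (A=4, B=2, C=1, D=4) → (A=4, B=3, C=1, D=7)
step 3: fire T0:  (A=4, B=3, C=1, D=7) → (A=4, B=4, C=1, D=10)

(A=4, B=4, C=1, D=10)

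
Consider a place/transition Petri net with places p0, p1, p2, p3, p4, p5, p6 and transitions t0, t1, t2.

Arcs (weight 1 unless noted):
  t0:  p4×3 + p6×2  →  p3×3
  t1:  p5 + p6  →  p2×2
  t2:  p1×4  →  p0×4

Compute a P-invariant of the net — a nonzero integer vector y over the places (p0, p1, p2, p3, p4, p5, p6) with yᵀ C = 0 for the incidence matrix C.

Incidence matrix C (rows=places, cols=transitions):
       t0   t1   t2
   p0   0    0    4
   p1   0    0   -4
   p2   0    2    0
   p3   3    0    0
   p4  -3    0    0
   p5   0   -1    0
   p6  -2   -1    0

Candidate y = [1, 1, 0, 0, 0, 0, 0]; check y·C column-wise:
  col t0: 1·0 + 1·0 + 0·3 + 0·-3 + 0·-2 = 0
  col t1: 1·0 + 1·0 + 0·2 + 0·-1 + 0·-1 = 0
  col t2: 1·4 + 1·-4 = 0

y = (p0:1, p1:1, p2:0, p3:0, p4:0, p5:0, p6:0)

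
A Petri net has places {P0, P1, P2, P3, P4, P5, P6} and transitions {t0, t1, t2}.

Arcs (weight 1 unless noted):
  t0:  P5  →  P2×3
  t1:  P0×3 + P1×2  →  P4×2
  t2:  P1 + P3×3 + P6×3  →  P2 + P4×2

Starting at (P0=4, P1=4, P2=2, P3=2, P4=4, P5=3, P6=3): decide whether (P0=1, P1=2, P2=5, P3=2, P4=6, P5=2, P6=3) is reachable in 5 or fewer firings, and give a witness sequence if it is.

YES — reachable via ⟨t0, t1⟩ (2 firings)

step 1: fire t0:  (P0=4, P1=4, P2=2, P3=2, P4=4, P5=3, P6=3) → (P0=4, P1=4, P2=5, P3=2, P4=4, P5=2, P6=3)
step 2: fire t1:  (P0=4, P1=4, P2=5, P3=2, P4=4, P5=2, P6=3) → (P0=1, P1=2, P2=5, P3=2, P4=6, P5=2, P6=3)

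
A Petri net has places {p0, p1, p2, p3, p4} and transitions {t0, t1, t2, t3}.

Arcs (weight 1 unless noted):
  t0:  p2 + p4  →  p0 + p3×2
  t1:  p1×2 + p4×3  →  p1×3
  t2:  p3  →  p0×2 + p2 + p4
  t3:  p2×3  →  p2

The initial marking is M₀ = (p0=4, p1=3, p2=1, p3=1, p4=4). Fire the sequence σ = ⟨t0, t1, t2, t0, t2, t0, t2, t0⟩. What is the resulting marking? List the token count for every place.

(p0=14, p1=4, p2=0, p3=6, p4=0)

step 1: fire t0:  (p0=4, p1=3, p2=1, p3=1, p4=4) → (p0=5, p1=3, p2=0, p3=3, p4=3)
step 2: fire t1:  (p0=5, p1=3, p2=0, p3=3, p4=3) → (p0=5, p1=4, p2=0, p3=3, p4=0)
step 3: fire t2:  (p0=5, p1=4, p2=0, p3=3, p4=0) → (p0=7, p1=4, p2=1, p3=2, p4=1)
step 4: fire t0:  (p0=7, p1=4, p2=1, p3=2, p4=1) → (p0=8, p1=4, p2=0, p3=4, p4=0)
step 5: fire t2:  (p0=8, p1=4, p2=0, p3=4, p4=0) → (p0=10, p1=4, p2=1, p3=3, p4=1)
step 6: fire t0:  (p0=10, p1=4, p2=1, p3=3, p4=1) → (p0=11, p1=4, p2=0, p3=5, p4=0)
step 7: fire t2:  (p0=11, p1=4, p2=0, p3=5, p4=0) → (p0=13, p1=4, p2=1, p3=4, p4=1)
step 8: fire t0:  (p0=13, p1=4, p2=1, p3=4, p4=1) → (p0=14, p1=4, p2=0, p3=6, p4=0)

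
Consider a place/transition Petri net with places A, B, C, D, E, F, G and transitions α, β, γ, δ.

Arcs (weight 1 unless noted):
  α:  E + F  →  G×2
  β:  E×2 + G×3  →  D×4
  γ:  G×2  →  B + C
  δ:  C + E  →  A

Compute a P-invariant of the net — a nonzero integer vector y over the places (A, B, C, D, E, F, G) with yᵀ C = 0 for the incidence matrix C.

y = (A:1, B:-1, C:1, D:0, E:0, F:0, G:0)

Incidence matrix C (rows=places, cols=transitions):
        α    β    γ    δ
    A   0    0    0    1
    B   0    0    1    0
    C   0    0    1   -1
    D   0    4    0    0
    E  -1   -2    0   -1
    F  -1    0    0    0
    G   2   -3   -2    0

Candidate y = [1, -1, 1, 0, 0, 0, 0]; check y·C column-wise:
  col α: 1·0 + -1·0 + 1·0 + 0·-1 + 0·-1 + 0·2 = 0
  col β: 1·0 + -1·0 + 1·0 + 0·4 + 0·-2 + 0·-3 = 0
  col γ: 1·0 + -1·1 + 1·1 + 0·-2 = 0
  col δ: 1·1 + -1·0 + 1·-1 + 0·-1 = 0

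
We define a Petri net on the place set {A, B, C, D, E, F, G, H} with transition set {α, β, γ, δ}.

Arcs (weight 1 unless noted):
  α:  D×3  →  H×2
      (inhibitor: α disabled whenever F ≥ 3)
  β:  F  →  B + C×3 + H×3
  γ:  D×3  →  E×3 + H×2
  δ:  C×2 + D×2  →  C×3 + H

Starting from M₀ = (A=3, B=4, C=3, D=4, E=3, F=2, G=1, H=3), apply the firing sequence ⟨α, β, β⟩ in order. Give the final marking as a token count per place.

(A=3, B=6, C=9, D=1, E=3, F=0, G=1, H=11)

step 1: fire α:  (A=3, B=4, C=3, D=4, E=3, F=2, G=1, H=3) → (A=3, B=4, C=3, D=1, E=3, F=2, G=1, H=5)
step 2: fire β:  (A=3, B=4, C=3, D=1, E=3, F=2, G=1, H=5) → (A=3, B=5, C=6, D=1, E=3, F=1, G=1, H=8)
step 3: fire β:  (A=3, B=5, C=6, D=1, E=3, F=1, G=1, H=8) → (A=3, B=6, C=9, D=1, E=3, F=0, G=1, H=11)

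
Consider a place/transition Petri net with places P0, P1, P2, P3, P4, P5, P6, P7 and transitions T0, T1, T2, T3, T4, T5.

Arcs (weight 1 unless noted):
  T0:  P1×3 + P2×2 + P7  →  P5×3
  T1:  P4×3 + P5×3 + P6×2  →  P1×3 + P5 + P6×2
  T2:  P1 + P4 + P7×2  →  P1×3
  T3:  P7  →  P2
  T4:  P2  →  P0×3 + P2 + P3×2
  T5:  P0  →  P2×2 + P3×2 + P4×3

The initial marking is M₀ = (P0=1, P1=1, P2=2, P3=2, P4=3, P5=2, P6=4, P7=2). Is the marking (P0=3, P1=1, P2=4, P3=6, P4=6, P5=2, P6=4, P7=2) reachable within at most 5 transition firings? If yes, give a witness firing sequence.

YES — reachable via ⟨T4, T5⟩ (2 firings)

step 1: fire T4:  (P0=1, P1=1, P2=2, P3=2, P4=3, P5=2, P6=4, P7=2) → (P0=4, P1=1, P2=2, P3=4, P4=3, P5=2, P6=4, P7=2)
step 2: fire T5:  (P0=4, P1=1, P2=2, P3=4, P4=3, P5=2, P6=4, P7=2) → (P0=3, P1=1, P2=4, P3=6, P4=6, P5=2, P6=4, P7=2)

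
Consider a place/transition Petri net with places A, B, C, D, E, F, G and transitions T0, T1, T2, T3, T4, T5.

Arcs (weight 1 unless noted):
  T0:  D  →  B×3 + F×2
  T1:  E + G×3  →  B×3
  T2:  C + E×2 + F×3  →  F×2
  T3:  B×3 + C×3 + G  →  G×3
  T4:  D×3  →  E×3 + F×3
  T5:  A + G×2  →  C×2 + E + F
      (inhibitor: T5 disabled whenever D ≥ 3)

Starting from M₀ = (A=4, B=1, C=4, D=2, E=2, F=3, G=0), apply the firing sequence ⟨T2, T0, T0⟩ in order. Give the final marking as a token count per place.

(A=4, B=7, C=3, D=0, E=0, F=6, G=0)

step 1: fire T2:  (A=4, B=1, C=4, D=2, E=2, F=3, G=0) → (A=4, B=1, C=3, D=2, E=0, F=2, G=0)
step 2: fire T0:  (A=4, B=1, C=3, D=2, E=0, F=2, G=0) → (A=4, B=4, C=3, D=1, E=0, F=4, G=0)
step 3: fire T0:  (A=4, B=4, C=3, D=1, E=0, F=4, G=0) → (A=4, B=7, C=3, D=0, E=0, F=6, G=0)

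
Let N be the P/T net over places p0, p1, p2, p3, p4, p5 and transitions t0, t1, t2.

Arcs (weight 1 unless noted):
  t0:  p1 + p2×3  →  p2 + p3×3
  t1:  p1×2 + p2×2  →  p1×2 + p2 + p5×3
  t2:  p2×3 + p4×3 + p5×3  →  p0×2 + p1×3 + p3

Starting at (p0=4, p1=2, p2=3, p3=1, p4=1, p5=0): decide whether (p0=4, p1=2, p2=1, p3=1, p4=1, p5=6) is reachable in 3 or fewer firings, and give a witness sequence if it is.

step 1: fire t1:  (p0=4, p1=2, p2=3, p3=1, p4=1, p5=0) → (p0=4, p1=2, p2=2, p3=1, p4=1, p5=3)
step 2: fire t1:  (p0=4, p1=2, p2=2, p3=1, p4=1, p5=3) → (p0=4, p1=2, p2=1, p3=1, p4=1, p5=6)

YES — reachable via ⟨t1, t1⟩ (2 firings)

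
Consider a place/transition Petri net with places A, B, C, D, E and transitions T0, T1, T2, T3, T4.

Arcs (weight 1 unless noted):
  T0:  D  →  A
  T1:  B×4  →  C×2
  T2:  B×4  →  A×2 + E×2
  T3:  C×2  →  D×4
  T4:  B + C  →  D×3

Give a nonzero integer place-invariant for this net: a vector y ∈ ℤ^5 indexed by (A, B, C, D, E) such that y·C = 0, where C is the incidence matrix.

Incidence matrix C (rows=places, cols=transitions):
       T0   T1   T2   T3   T4
    A   1    0    2    0    0
    B   0   -4   -4    0   -1
    C   0    2    0   -2   -1
    D  -1    0    0    4    3
    E   0    0    2    0    0

Candidate y = [1, 1, 2, 1, 1]; check y·C column-wise:
  col T0: 1·1 + 1·0 + 2·0 + 1·-1 + 1·0 = 0
  col T1: 1·0 + 1·-4 + 2·2 + 1·0 + 1·0 = 0
  col T2: 1·2 + 1·-4 + 2·0 + 1·0 + 1·2 = 0
  col T3: 1·0 + 1·0 + 2·-2 + 1·4 + 1·0 = 0
  col T4: 1·0 + 1·-1 + 2·-1 + 1·3 + 1·0 = 0

y = (A:1, B:1, C:2, D:1, E:1)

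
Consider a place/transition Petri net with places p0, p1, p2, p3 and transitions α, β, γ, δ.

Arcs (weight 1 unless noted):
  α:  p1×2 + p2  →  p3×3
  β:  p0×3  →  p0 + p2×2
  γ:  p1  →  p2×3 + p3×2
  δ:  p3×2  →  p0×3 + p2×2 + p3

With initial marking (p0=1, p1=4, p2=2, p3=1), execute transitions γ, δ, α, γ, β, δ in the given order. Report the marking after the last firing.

(p0=5, p1=0, p2=13, p3=6)

step 1: fire γ:  (p0=1, p1=4, p2=2, p3=1) → (p0=1, p1=3, p2=5, p3=3)
step 2: fire δ:  (p0=1, p1=3, p2=5, p3=3) → (p0=4, p1=3, p2=7, p3=2)
step 3: fire α:  (p0=4, p1=3, p2=7, p3=2) → (p0=4, p1=1, p2=6, p3=5)
step 4: fire γ:  (p0=4, p1=1, p2=6, p3=5) → (p0=4, p1=0, p2=9, p3=7)
step 5: fire β:  (p0=4, p1=0, p2=9, p3=7) → (p0=2, p1=0, p2=11, p3=7)
step 6: fire δ:  (p0=2, p1=0, p2=11, p3=7) → (p0=5, p1=0, p2=13, p3=6)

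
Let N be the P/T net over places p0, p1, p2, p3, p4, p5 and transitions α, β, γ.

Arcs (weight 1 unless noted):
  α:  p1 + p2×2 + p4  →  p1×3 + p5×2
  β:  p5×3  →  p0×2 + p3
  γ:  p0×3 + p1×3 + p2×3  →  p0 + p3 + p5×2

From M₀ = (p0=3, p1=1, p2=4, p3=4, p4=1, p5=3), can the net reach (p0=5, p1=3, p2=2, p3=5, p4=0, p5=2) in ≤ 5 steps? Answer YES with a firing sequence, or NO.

step 1: fire α:  (p0=3, p1=1, p2=4, p3=4, p4=1, p5=3) → (p0=3, p1=3, p2=2, p3=4, p4=0, p5=5)
step 2: fire β:  (p0=3, p1=3, p2=2, p3=4, p4=0, p5=5) → (p0=5, p1=3, p2=2, p3=5, p4=0, p5=2)

YES — reachable via ⟨α, β⟩ (2 firings)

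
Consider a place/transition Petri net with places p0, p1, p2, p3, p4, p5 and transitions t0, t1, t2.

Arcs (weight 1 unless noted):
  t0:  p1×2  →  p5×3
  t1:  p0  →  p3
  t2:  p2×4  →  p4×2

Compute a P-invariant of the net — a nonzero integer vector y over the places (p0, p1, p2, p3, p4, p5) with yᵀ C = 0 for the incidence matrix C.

y = (p0:1, p1:0, p2:0, p3:1, p4:0, p5:0)

Incidence matrix C (rows=places, cols=transitions):
       t0   t1   t2
   p0   0   -1    0
   p1  -2    0    0
   p2   0    0   -4
   p3   0    1    0
   p4   0    0    2
   p5   3    0    0

Candidate y = [1, 0, 0, 1, 0, 0]; check y·C column-wise:
  col t0: 1·0 + 0·-2 + 1·0 + 0·3 = 0
  col t1: 1·-1 + 1·1 = 0
  col t2: 1·0 + 0·-4 + 1·0 + 0·2 = 0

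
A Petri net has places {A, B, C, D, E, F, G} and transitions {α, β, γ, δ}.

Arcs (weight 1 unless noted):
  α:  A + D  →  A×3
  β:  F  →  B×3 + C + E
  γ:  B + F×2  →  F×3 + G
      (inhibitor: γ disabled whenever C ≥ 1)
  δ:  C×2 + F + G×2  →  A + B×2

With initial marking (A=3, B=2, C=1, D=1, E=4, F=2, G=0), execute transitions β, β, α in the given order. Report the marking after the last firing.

(A=5, B=8, C=3, D=0, E=6, F=0, G=0)

step 1: fire β:  (A=3, B=2, C=1, D=1, E=4, F=2, G=0) → (A=3, B=5, C=2, D=1, E=5, F=1, G=0)
step 2: fire β:  (A=3, B=5, C=2, D=1, E=5, F=1, G=0) → (A=3, B=8, C=3, D=1, E=6, F=0, G=0)
step 3: fire α:  (A=3, B=8, C=3, D=1, E=6, F=0, G=0) → (A=5, B=8, C=3, D=0, E=6, F=0, G=0)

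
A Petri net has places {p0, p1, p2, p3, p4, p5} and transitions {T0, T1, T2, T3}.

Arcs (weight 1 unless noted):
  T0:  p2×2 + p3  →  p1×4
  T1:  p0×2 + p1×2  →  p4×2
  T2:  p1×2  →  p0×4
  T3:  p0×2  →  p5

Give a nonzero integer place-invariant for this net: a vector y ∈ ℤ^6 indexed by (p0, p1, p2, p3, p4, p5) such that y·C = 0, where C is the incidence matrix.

y = (p0:0, p1:0, p2:1, p3:-2, p4:0, p5:0)

Incidence matrix C (rows=places, cols=transitions):
       T0   T1   T2   T3
   p0   0   -2    4   -2
   p1   4   -2   -2    0
   p2  -2    0    0    0
   p3  -1    0    0    0
   p4   0    2    0    0
   p5   0    0    0    1

Candidate y = [0, 0, 1, -2, 0, 0]; check y·C column-wise:
  col T0: 0·4 + 1·-2 + -2·-1 = 0
  col T1: 0·-2 + 0·-2 + 1·0 + -2·0 + 0·2 = 0
  col T2: 0·4 + 0·-2 + 1·0 + -2·0 = 0
  col T3: 0·-2 + 1·0 + -2·0 + 0·1 = 0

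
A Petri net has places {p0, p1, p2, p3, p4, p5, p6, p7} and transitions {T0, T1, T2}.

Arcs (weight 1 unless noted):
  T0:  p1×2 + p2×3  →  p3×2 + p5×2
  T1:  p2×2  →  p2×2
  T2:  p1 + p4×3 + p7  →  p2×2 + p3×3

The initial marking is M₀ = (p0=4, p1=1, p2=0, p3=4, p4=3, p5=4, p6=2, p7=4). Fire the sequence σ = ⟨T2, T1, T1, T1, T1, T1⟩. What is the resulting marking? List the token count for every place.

step 1: fire T2:  (p0=4, p1=1, p2=0, p3=4, p4=3, p5=4, p6=2, p7=4) → (p0=4, p1=0, p2=2, p3=7, p4=0, p5=4, p6=2, p7=3)
step 2: fire T1:  (p0=4, p1=0, p2=2, p3=7, p4=0, p5=4, p6=2, p7=3) → (p0=4, p1=0, p2=2, p3=7, p4=0, p5=4, p6=2, p7=3)
step 3: fire T1:  (p0=4, p1=0, p2=2, p3=7, p4=0, p5=4, p6=2, p7=3) → (p0=4, p1=0, p2=2, p3=7, p4=0, p5=4, p6=2, p7=3)
step 4: fire T1:  (p0=4, p1=0, p2=2, p3=7, p4=0, p5=4, p6=2, p7=3) → (p0=4, p1=0, p2=2, p3=7, p4=0, p5=4, p6=2, p7=3)
step 5: fire T1:  (p0=4, p1=0, p2=2, p3=7, p4=0, p5=4, p6=2, p7=3) → (p0=4, p1=0, p2=2, p3=7, p4=0, p5=4, p6=2, p7=3)
step 6: fire T1:  (p0=4, p1=0, p2=2, p3=7, p4=0, p5=4, p6=2, p7=3) → (p0=4, p1=0, p2=2, p3=7, p4=0, p5=4, p6=2, p7=3)

(p0=4, p1=0, p2=2, p3=7, p4=0, p5=4, p6=2, p7=3)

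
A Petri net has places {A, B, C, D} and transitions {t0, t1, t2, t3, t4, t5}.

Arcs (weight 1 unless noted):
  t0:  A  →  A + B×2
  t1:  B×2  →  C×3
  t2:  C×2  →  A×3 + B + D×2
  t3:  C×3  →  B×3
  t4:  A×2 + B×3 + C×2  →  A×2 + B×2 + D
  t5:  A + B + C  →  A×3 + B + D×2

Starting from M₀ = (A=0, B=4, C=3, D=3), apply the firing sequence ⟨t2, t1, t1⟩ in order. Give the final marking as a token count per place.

step 1: fire t2:  (A=0, B=4, C=3, D=3) → (A=3, B=5, C=1, D=5)
step 2: fire t1:  (A=3, B=5, C=1, D=5) → (A=3, B=3, C=4, D=5)
step 3: fire t1:  (A=3, B=3, C=4, D=5) → (A=3, B=1, C=7, D=5)

(A=3, B=1, C=7, D=5)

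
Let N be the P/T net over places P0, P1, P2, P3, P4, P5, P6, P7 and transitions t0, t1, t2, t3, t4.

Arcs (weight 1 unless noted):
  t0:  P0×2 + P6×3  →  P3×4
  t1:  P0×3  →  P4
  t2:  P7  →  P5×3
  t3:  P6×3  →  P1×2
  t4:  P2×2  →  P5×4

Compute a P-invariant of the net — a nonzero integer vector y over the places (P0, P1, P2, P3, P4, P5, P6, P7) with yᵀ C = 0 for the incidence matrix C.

y = (P0:2, P1:0, P2:0, P3:1, P4:6, P5:0, P6:0, P7:0)

Incidence matrix C (rows=places, cols=transitions):
       t0   t1   t2   t3   t4
   P0  -2   -3    0    0    0
   P1   0    0    0    2    0
   P2   0    0    0    0   -2
   P3   4    0    0    0    0
   P4   0    1    0    0    0
   P5   0    0    3    0    4
   P6  -3    0    0   -3    0
   P7   0    0   -1    0    0

Candidate y = [2, 0, 0, 1, 6, 0, 0, 0]; check y·C column-wise:
  col t0: 2·-2 + 1·4 + 6·0 + 0·-3 = 0
  col t1: 2·-3 + 1·0 + 6·1 = 0
  col t2: 2·0 + 1·0 + 6·0 + 0·3 + 0·-1 = 0
  col t3: 2·0 + 0·2 + 1·0 + 6·0 + 0·-3 = 0
  col t4: 2·0 + 0·-2 + 1·0 + 6·0 + 0·4 = 0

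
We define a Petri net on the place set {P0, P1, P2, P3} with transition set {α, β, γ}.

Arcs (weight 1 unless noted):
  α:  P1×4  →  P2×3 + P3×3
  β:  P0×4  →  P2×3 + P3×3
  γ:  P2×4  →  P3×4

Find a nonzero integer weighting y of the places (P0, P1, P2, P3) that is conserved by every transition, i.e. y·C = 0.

Incidence matrix C (rows=places, cols=transitions):
        α    β    γ
   P0   0   -4    0
   P1  -4    0    0
   P2   3    3   -4
   P3   3    3    4

Candidate y = [3, 3, 2, 2]; check y·C column-wise:
  col α: 3·0 + 3·-4 + 2·3 + 2·3 = 0
  col β: 3·-4 + 3·0 + 2·3 + 2·3 = 0
  col γ: 3·0 + 3·0 + 2·-4 + 2·4 = 0

y = (P0:3, P1:3, P2:2, P3:2)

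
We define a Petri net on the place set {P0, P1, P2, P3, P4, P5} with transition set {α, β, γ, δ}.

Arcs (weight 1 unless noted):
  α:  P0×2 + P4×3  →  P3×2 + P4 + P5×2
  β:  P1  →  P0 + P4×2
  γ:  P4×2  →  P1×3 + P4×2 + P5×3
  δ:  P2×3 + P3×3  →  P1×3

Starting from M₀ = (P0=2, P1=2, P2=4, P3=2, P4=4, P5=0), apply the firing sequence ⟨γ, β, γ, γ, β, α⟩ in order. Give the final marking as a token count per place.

step 1: fire γ:  (P0=2, P1=2, P2=4, P3=2, P4=4, P5=0) → (P0=2, P1=5, P2=4, P3=2, P4=4, P5=3)
step 2: fire β:  (P0=2, P1=5, P2=4, P3=2, P4=4, P5=3) → (P0=3, P1=4, P2=4, P3=2, P4=6, P5=3)
step 3: fire γ:  (P0=3, P1=4, P2=4, P3=2, P4=6, P5=3) → (P0=3, P1=7, P2=4, P3=2, P4=6, P5=6)
step 4: fire γ:  (P0=3, P1=7, P2=4, P3=2, P4=6, P5=6) → (P0=3, P1=10, P2=4, P3=2, P4=6, P5=9)
step 5: fire β:  (P0=3, P1=10, P2=4, P3=2, P4=6, P5=9) → (P0=4, P1=9, P2=4, P3=2, P4=8, P5=9)
step 6: fire α:  (P0=4, P1=9, P2=4, P3=2, P4=8, P5=9) → (P0=2, P1=9, P2=4, P3=4, P4=6, P5=11)

(P0=2, P1=9, P2=4, P3=4, P4=6, P5=11)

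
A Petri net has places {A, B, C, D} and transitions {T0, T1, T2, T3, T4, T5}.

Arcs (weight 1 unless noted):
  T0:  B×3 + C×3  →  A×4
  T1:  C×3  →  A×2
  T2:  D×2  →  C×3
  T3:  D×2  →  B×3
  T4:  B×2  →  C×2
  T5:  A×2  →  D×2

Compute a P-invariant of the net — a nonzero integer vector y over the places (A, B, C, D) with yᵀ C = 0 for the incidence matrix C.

Incidence matrix C (rows=places, cols=transitions):
       T0   T1   T2   T3   T4   T5
    A   4    2    0    0    0   -2
    B  -3    0    0    3   -2    0
    C  -3   -3    3    0    2    0
    D   0    0   -2   -2    0    2

Candidate y = [3, 2, 2, 3]; check y·C column-wise:
  col T0: 3·4 + 2·-3 + 2·-3 + 3·0 = 0
  col T1: 3·2 + 2·0 + 2·-3 + 3·0 = 0
  col T2: 3·0 + 2·0 + 2·3 + 3·-2 = 0
  col T3: 3·0 + 2·3 + 2·0 + 3·-2 = 0
  col T4: 3·0 + 2·-2 + 2·2 + 3·0 = 0
  col T5: 3·-2 + 2·0 + 2·0 + 3·2 = 0

y = (A:3, B:2, C:2, D:3)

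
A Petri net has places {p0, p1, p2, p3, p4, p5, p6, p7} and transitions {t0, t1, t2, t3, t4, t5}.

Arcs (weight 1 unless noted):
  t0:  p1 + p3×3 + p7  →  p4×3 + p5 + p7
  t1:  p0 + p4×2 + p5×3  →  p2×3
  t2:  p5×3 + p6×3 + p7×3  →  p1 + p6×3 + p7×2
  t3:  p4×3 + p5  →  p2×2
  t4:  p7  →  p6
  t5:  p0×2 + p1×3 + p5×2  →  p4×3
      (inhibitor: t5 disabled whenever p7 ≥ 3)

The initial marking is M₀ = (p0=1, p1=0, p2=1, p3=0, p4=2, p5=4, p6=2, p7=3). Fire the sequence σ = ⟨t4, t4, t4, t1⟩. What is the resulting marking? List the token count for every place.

step 1: fire t4:  (p0=1, p1=0, p2=1, p3=0, p4=2, p5=4, p6=2, p7=3) → (p0=1, p1=0, p2=1, p3=0, p4=2, p5=4, p6=3, p7=2)
step 2: fire t4:  (p0=1, p1=0, p2=1, p3=0, p4=2, p5=4, p6=3, p7=2) → (p0=1, p1=0, p2=1, p3=0, p4=2, p5=4, p6=4, p7=1)
step 3: fire t4:  (p0=1, p1=0, p2=1, p3=0, p4=2, p5=4, p6=4, p7=1) → (p0=1, p1=0, p2=1, p3=0, p4=2, p5=4, p6=5, p7=0)
step 4: fire t1:  (p0=1, p1=0, p2=1, p3=0, p4=2, p5=4, p6=5, p7=0) → (p0=0, p1=0, p2=4, p3=0, p4=0, p5=1, p6=5, p7=0)

(p0=0, p1=0, p2=4, p3=0, p4=0, p5=1, p6=5, p7=0)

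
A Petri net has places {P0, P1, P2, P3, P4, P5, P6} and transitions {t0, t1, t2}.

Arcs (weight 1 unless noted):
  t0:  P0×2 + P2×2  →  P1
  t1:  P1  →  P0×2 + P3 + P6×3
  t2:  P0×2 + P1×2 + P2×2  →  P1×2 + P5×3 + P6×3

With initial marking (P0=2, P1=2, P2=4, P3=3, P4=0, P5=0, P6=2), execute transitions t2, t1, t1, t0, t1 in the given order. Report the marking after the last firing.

(P0=4, P1=0, P2=0, P3=6, P4=0, P5=3, P6=14)

step 1: fire t2:  (P0=2, P1=2, P2=4, P3=3, P4=0, P5=0, P6=2) → (P0=0, P1=2, P2=2, P3=3, P4=0, P5=3, P6=5)
step 2: fire t1:  (P0=0, P1=2, P2=2, P3=3, P4=0, P5=3, P6=5) → (P0=2, P1=1, P2=2, P3=4, P4=0, P5=3, P6=8)
step 3: fire t1:  (P0=2, P1=1, P2=2, P3=4, P4=0, P5=3, P6=8) → (P0=4, P1=0, P2=2, P3=5, P4=0, P5=3, P6=11)
step 4: fire t0:  (P0=4, P1=0, P2=2, P3=5, P4=0, P5=3, P6=11) → (P0=2, P1=1, P2=0, P3=5, P4=0, P5=3, P6=11)
step 5: fire t1:  (P0=2, P1=1, P2=0, P3=5, P4=0, P5=3, P6=11) → (P0=4, P1=0, P2=0, P3=6, P4=0, P5=3, P6=14)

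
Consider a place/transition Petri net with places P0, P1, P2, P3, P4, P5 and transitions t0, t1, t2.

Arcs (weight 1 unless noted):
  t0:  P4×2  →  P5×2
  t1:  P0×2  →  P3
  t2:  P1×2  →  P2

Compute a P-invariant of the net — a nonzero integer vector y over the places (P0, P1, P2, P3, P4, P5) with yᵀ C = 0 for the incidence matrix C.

Incidence matrix C (rows=places, cols=transitions):
       t0   t1   t2
   P0   0   -2    0
   P1   0    0   -2
   P2   0    0    1
   P3   0    1    0
   P4  -2    0    0
   P5   2    0    0

Candidate y = [0, 1, 2, 0, 0, 0]; check y·C column-wise:
  col t0: 1·0 + 2·0 + 0·-2 + 0·2 = 0
  col t1: 0·-2 + 1·0 + 2·0 + 0·1 = 0
  col t2: 1·-2 + 2·1 = 0

y = (P0:0, P1:1, P2:2, P3:0, P4:0, P5:0)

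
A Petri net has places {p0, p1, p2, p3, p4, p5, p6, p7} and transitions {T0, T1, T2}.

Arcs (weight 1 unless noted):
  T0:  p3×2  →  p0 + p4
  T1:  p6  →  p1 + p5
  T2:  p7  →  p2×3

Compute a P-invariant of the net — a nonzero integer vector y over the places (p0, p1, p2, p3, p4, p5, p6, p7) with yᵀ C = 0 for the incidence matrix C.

y = (p0:2, p1:0, p2:0, p3:1, p4:0, p5:0, p6:0, p7:0)

Incidence matrix C (rows=places, cols=transitions):
       T0   T1   T2
   p0   1    0    0
   p1   0    1    0
   p2   0    0    3
   p3  -2    0    0
   p4   1    0    0
   p5   0    1    0
   p6   0   -1    0
   p7   0    0   -1

Candidate y = [2, 0, 0, 1, 0, 0, 0, 0]; check y·C column-wise:
  col T0: 2·1 + 1·-2 + 0·1 = 0
  col T1: 2·0 + 0·1 + 1·0 + 0·1 + 0·-1 = 0
  col T2: 2·0 + 0·3 + 1·0 + 0·-1 = 0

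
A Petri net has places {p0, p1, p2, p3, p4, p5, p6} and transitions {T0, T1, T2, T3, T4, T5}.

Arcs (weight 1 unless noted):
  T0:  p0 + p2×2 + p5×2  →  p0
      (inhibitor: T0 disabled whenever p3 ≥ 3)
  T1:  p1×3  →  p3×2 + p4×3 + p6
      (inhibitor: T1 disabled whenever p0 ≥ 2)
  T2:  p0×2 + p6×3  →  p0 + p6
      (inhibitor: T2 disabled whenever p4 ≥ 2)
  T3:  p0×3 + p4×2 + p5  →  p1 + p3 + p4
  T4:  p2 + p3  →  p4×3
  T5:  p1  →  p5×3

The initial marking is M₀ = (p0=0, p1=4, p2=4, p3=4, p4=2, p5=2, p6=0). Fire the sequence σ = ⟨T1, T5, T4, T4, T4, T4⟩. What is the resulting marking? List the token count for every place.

(p0=0, p1=0, p2=0, p3=2, p4=17, p5=5, p6=1)

step 1: fire T1:  (p0=0, p1=4, p2=4, p3=4, p4=2, p5=2, p6=0) → (p0=0, p1=1, p2=4, p3=6, p4=5, p5=2, p6=1)
step 2: fire T5:  (p0=0, p1=1, p2=4, p3=6, p4=5, p5=2, p6=1) → (p0=0, p1=0, p2=4, p3=6, p4=5, p5=5, p6=1)
step 3: fire T4:  (p0=0, p1=0, p2=4, p3=6, p4=5, p5=5, p6=1) → (p0=0, p1=0, p2=3, p3=5, p4=8, p5=5, p6=1)
step 4: fire T4:  (p0=0, p1=0, p2=3, p3=5, p4=8, p5=5, p6=1) → (p0=0, p1=0, p2=2, p3=4, p4=11, p5=5, p6=1)
step 5: fire T4:  (p0=0, p1=0, p2=2, p3=4, p4=11, p5=5, p6=1) → (p0=0, p1=0, p2=1, p3=3, p4=14, p5=5, p6=1)
step 6: fire T4:  (p0=0, p1=0, p2=1, p3=3, p4=14, p5=5, p6=1) → (p0=0, p1=0, p2=0, p3=2, p4=17, p5=5, p6=1)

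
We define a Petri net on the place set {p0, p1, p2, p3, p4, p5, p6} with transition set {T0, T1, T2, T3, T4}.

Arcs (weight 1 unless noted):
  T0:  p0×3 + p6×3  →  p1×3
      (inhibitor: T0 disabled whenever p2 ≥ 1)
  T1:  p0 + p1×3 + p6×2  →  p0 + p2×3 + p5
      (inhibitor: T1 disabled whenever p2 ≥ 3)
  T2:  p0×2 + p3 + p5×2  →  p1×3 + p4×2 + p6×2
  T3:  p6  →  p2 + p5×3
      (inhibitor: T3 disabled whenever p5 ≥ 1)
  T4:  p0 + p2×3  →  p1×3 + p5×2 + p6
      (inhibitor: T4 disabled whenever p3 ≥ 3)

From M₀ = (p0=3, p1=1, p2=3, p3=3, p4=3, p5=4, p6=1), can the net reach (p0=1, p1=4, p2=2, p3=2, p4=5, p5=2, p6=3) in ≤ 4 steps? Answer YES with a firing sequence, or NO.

NO — not reachable within 4 firings

depth 0: 1 marking
depth 1: 2 markings reached so far
depth 2: 3 markings reached so far
depth 3: 3 markings reached so far
(frontier empty at depth 3; search complete)
target is not among the 3 markings reachable within 4 steps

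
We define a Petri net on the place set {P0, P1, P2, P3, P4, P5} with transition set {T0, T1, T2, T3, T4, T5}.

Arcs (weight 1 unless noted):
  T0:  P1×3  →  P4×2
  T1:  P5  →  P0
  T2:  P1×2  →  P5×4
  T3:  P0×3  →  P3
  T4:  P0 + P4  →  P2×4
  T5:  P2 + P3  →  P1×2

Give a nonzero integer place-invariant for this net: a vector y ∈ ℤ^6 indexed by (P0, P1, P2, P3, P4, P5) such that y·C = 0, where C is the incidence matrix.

Incidence matrix C (rows=places, cols=transitions):
       T0   T1   T2   T3   T4   T5
   P0   0    1    0   -3   -1    0
   P1  -3    0   -2    0    0    2
   P2   0    0    0    0    4   -1
   P3   0    0    0    1    0   -1
   P4   2    0    0    0   -1    0
   P5   0   -1    4    0    0    0

Candidate y = [1, 2, 1, 3, 3, 1]; check y·C column-wise:
  col T0: 1·0 + 2·-3 + 1·0 + 3·0 + 3·2 + 1·0 = 0
  col T1: 1·1 + 2·0 + 1·0 + 3·0 + 3·0 + 1·-1 = 0
  col T2: 1·0 + 2·-2 + 1·0 + 3·0 + 3·0 + 1·4 = 0
  col T3: 1·-3 + 2·0 + 1·0 + 3·1 + 3·0 + 1·0 = 0
  col T4: 1·-1 + 2·0 + 1·4 + 3·0 + 3·-1 + 1·0 = 0
  col T5: 1·0 + 2·2 + 1·-1 + 3·-1 + 3·0 + 1·0 = 0

y = (P0:1, P1:2, P2:1, P3:3, P4:3, P5:1)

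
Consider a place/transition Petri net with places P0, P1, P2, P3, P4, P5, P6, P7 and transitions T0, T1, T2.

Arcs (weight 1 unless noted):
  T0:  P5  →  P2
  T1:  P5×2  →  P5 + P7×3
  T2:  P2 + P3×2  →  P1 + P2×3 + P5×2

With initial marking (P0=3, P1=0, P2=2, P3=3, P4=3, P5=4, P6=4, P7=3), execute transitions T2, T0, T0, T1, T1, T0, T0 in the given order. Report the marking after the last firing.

step 1: fire T2:  (P0=3, P1=0, P2=2, P3=3, P4=3, P5=4, P6=4, P7=3) → (P0=3, P1=1, P2=4, P3=1, P4=3, P5=6, P6=4, P7=3)
step 2: fire T0:  (P0=3, P1=1, P2=4, P3=1, P4=3, P5=6, P6=4, P7=3) → (P0=3, P1=1, P2=5, P3=1, P4=3, P5=5, P6=4, P7=3)
step 3: fire T0:  (P0=3, P1=1, P2=5, P3=1, P4=3, P5=5, P6=4, P7=3) → (P0=3, P1=1, P2=6, P3=1, P4=3, P5=4, P6=4, P7=3)
step 4: fire T1:  (P0=3, P1=1, P2=6, P3=1, P4=3, P5=4, P6=4, P7=3) → (P0=3, P1=1, P2=6, P3=1, P4=3, P5=3, P6=4, P7=6)
step 5: fire T1:  (P0=3, P1=1, P2=6, P3=1, P4=3, P5=3, P6=4, P7=6) → (P0=3, P1=1, P2=6, P3=1, P4=3, P5=2, P6=4, P7=9)
step 6: fire T0:  (P0=3, P1=1, P2=6, P3=1, P4=3, P5=2, P6=4, P7=9) → (P0=3, P1=1, P2=7, P3=1, P4=3, P5=1, P6=4, P7=9)
step 7: fire T0:  (P0=3, P1=1, P2=7, P3=1, P4=3, P5=1, P6=4, P7=9) → (P0=3, P1=1, P2=8, P3=1, P4=3, P5=0, P6=4, P7=9)

(P0=3, P1=1, P2=8, P3=1, P4=3, P5=0, P6=4, P7=9)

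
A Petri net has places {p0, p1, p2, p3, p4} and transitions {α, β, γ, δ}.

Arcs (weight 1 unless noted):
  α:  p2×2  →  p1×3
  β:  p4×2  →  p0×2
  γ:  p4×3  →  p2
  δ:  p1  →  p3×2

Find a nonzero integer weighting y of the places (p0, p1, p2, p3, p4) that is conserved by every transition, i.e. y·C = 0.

y = (p0:1, p1:2, p2:3, p3:1, p4:1)

Incidence matrix C (rows=places, cols=transitions):
        α    β    γ    δ
   p0   0    2    0    0
   p1   3    0    0   -1
   p2  -2    0    1    0
   p3   0    0    0    2
   p4   0   -2   -3    0

Candidate y = [1, 2, 3, 1, 1]; check y·C column-wise:
  col α: 1·0 + 2·3 + 3·-2 + 1·0 + 1·0 = 0
  col β: 1·2 + 2·0 + 3·0 + 1·0 + 1·-2 = 0
  col γ: 1·0 + 2·0 + 3·1 + 1·0 + 1·-3 = 0
  col δ: 1·0 + 2·-1 + 3·0 + 1·2 + 1·0 = 0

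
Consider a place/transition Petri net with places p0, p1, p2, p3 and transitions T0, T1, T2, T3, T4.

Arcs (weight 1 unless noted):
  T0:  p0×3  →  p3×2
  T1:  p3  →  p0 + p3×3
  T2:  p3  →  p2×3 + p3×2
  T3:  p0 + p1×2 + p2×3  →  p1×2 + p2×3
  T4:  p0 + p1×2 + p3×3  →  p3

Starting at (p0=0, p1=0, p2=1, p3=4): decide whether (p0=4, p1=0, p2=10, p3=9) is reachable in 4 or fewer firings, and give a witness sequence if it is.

depth 0: 1 marking
depth 1: 3 markings reached so far
depth 2: 6 markings reached so far
depth 3: 10 markings reached so far
depth 4: 16 markings reached so far
target is not among the 16 markings reachable within 4 steps

NO — not reachable within 4 firings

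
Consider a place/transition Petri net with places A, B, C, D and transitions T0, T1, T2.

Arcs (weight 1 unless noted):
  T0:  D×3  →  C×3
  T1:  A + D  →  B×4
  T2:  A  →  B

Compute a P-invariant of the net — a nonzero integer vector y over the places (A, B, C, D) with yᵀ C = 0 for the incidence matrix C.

Incidence matrix C (rows=places, cols=transitions):
       T0   T1   T2
    A   0   -1   -1
    B   0    4    1
    C   3    0    0
    D  -3   -1    0

Candidate y = [1, 1, 3, 3]; check y·C column-wise:
  col T0: 1·0 + 1·0 + 3·3 + 3·-3 = 0
  col T1: 1·-1 + 1·4 + 3·0 + 3·-1 = 0
  col T2: 1·-1 + 1·1 + 3·0 + 3·0 = 0

y = (A:1, B:1, C:3, D:3)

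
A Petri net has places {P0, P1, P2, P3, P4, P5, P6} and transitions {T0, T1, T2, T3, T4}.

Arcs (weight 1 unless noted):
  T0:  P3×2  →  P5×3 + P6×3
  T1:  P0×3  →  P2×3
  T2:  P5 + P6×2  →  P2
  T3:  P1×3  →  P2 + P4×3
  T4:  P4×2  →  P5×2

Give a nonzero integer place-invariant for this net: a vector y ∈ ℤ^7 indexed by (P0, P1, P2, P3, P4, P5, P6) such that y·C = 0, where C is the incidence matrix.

y = (P0:6, P1:8, P2:6, P3:9, P4:6, P5:6, P6:0)

Incidence matrix C (rows=places, cols=transitions):
       T0   T1   T2   T3   T4
   P0   0   -3    0    0    0
   P1   0    0    0   -3    0
   P2   0    3    1    1    0
   P3  -2    0    0    0    0
   P4   0    0    0    3   -2
   P5   3    0   -1    0    2
   P6   3    0   -2    0    0

Candidate y = [6, 8, 6, 9, 6, 6, 0]; check y·C column-wise:
  col T0: 6·0 + 8·0 + 6·0 + 9·-2 + 6·0 + 6·3 + 0·3 = 0
  col T1: 6·-3 + 8·0 + 6·3 + 9·0 + 6·0 + 6·0 = 0
  col T2: 6·0 + 8·0 + 6·1 + 9·0 + 6·0 + 6·-1 + 0·-2 = 0
  col T3: 6·0 + 8·-3 + 6·1 + 9·0 + 6·3 + 6·0 = 0
  col T4: 6·0 + 8·0 + 6·0 + 9·0 + 6·-2 + 6·2 = 0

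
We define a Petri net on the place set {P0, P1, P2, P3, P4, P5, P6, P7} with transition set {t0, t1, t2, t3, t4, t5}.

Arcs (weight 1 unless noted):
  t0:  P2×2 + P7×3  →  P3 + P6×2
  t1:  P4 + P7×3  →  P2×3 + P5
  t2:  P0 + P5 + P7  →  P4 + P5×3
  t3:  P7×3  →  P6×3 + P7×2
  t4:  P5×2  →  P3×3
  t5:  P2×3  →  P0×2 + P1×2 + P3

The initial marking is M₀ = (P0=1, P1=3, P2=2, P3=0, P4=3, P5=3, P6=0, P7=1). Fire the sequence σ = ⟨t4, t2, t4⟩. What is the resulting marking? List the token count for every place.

step 1: fire t4:  (P0=1, P1=3, P2=2, P3=0, P4=3, P5=3, P6=0, P7=1) → (P0=1, P1=3, P2=2, P3=3, P4=3, P5=1, P6=0, P7=1)
step 2: fire t2:  (P0=1, P1=3, P2=2, P3=3, P4=3, P5=1, P6=0, P7=1) → (P0=0, P1=3, P2=2, P3=3, P4=4, P5=3, P6=0, P7=0)
step 3: fire t4:  (P0=0, P1=3, P2=2, P3=3, P4=4, P5=3, P6=0, P7=0) → (P0=0, P1=3, P2=2, P3=6, P4=4, P5=1, P6=0, P7=0)

(P0=0, P1=3, P2=2, P3=6, P4=4, P5=1, P6=0, P7=0)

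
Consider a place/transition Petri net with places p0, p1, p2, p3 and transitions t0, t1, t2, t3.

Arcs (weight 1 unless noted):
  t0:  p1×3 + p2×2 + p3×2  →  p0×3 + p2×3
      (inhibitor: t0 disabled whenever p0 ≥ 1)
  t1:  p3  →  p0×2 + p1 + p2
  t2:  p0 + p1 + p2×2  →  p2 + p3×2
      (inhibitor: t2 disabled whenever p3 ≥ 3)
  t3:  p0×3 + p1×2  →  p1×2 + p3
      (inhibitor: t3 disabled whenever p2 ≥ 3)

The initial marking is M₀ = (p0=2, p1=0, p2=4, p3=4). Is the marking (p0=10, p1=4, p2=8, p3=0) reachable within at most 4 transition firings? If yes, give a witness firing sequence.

YES — reachable via ⟨t1, t1, t1, t1⟩ (4 firings)

step 1: fire t1:  (p0=2, p1=0, p2=4, p3=4) → (p0=4, p1=1, p2=5, p3=3)
step 2: fire t1:  (p0=4, p1=1, p2=5, p3=3) → (p0=6, p1=2, p2=6, p3=2)
step 3: fire t1:  (p0=6, p1=2, p2=6, p3=2) → (p0=8, p1=3, p2=7, p3=1)
step 4: fire t1:  (p0=8, p1=3, p2=7, p3=1) → (p0=10, p1=4, p2=8, p3=0)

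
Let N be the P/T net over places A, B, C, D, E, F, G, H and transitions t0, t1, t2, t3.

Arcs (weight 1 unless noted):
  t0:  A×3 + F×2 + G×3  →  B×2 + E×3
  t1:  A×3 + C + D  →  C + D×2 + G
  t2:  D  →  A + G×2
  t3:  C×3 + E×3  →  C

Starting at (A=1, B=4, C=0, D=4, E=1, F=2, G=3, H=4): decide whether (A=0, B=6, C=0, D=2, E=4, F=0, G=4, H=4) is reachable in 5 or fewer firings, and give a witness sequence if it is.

YES — reachable via ⟨t2, t2, t0⟩ (3 firings)

step 1: fire t2:  (A=1, B=4, C=0, D=4, E=1, F=2, G=3, H=4) → (A=2, B=4, C=0, D=3, E=1, F=2, G=5, H=4)
step 2: fire t2:  (A=2, B=4, C=0, D=3, E=1, F=2, G=5, H=4) → (A=3, B=4, C=0, D=2, E=1, F=2, G=7, H=4)
step 3: fire t0:  (A=3, B=4, C=0, D=2, E=1, F=2, G=7, H=4) → (A=0, B=6, C=0, D=2, E=4, F=0, G=4, H=4)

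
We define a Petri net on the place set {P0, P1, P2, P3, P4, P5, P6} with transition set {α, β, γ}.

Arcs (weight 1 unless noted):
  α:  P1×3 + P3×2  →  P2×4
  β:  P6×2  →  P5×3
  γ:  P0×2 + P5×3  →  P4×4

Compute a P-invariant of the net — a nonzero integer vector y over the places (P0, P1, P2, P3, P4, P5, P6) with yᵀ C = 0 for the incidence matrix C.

Incidence matrix C (rows=places, cols=transitions):
        α    β    γ
   P0   0    0   -2
   P1  -3    0    0
   P2   4    0    0
   P3  -2    0    0
   P4   0    0    4
   P5   0    3   -3
   P6   0   -2    0

Candidate y = [0, 4, 3, 0, 0, 0, 0]; check y·C column-wise:
  col α: 4·-3 + 3·4 + 0·-2 = 0
  col β: 4·0 + 3·0 + 0·3 + 0·-2 = 0
  col γ: 0·-2 + 4·0 + 3·0 + 0·4 + 0·-3 = 0

y = (P0:0, P1:4, P2:3, P3:0, P4:0, P5:0, P6:0)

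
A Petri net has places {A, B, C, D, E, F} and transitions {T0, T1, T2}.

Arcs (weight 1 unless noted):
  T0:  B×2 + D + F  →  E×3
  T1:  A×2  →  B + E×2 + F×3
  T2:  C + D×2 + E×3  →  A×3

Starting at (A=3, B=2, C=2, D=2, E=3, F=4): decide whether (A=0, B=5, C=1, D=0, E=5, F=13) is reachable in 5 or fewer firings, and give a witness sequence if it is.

depth 0: 1 marking
depth 1: 4 markings reached so far
depth 2: 6 markings reached so far
depth 3: 7 markings reached so far
depth 4: 8 markings reached so far
depth 5: 8 markings reached so far
(frontier empty at depth 5; search complete)
target is not among the 8 markings reachable within 5 steps

NO — not reachable within 5 firings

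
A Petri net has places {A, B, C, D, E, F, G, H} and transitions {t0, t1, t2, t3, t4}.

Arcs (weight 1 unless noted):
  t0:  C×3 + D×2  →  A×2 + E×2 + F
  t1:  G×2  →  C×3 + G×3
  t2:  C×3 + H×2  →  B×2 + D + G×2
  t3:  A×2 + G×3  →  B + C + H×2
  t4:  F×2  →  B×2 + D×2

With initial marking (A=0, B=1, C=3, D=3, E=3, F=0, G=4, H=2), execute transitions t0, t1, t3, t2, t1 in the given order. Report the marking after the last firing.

step 1: fire t0:  (A=0, B=1, C=3, D=3, E=3, F=0, G=4, H=2) → (A=2, B=1, C=0, D=1, E=5, F=1, G=4, H=2)
step 2: fire t1:  (A=2, B=1, C=0, D=1, E=5, F=1, G=4, H=2) → (A=2, B=1, C=3, D=1, E=5, F=1, G=5, H=2)
step 3: fire t3:  (A=2, B=1, C=3, D=1, E=5, F=1, G=5, H=2) → (A=0, B=2, C=4, D=1, E=5, F=1, G=2, H=4)
step 4: fire t2:  (A=0, B=2, C=4, D=1, E=5, F=1, G=2, H=4) → (A=0, B=4, C=1, D=2, E=5, F=1, G=4, H=2)
step 5: fire t1:  (A=0, B=4, C=1, D=2, E=5, F=1, G=4, H=2) → (A=0, B=4, C=4, D=2, E=5, F=1, G=5, H=2)

(A=0, B=4, C=4, D=2, E=5, F=1, G=5, H=2)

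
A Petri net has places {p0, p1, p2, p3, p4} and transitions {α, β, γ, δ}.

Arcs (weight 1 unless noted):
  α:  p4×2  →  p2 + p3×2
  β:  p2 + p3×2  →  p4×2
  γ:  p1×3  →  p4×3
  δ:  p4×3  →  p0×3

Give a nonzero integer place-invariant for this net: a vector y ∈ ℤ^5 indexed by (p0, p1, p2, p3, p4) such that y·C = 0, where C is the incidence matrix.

Incidence matrix C (rows=places, cols=transitions):
        α    β    γ    δ
   p0   0    0    0    3
   p1   0    0   -3    0
   p2   1   -1    0    0
   p3   2   -2    0    0
   p4  -2    2    3   -3

Candidate y = [0, 0, 2, -1, 0]; check y·C column-wise:
  col α: 2·1 + -1·2 + 0·-2 = 0
  col β: 2·-1 + -1·-2 + 0·2 = 0
  col γ: 0·-3 + 2·0 + -1·0 + 0·3 = 0
  col δ: 0·3 + 2·0 + -1·0 + 0·-3 = 0

y = (p0:0, p1:0, p2:2, p3:-1, p4:0)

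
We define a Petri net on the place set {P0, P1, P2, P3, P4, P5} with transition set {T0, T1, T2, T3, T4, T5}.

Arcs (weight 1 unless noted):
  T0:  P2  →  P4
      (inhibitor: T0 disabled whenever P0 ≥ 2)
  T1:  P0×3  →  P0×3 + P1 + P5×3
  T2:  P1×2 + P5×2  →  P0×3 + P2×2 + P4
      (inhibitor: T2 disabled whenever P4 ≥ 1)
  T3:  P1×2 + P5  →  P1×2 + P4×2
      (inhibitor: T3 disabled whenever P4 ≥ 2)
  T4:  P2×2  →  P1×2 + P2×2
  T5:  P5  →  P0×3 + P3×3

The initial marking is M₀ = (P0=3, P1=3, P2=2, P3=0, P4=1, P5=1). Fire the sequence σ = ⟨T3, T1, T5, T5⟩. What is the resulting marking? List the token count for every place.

(P0=9, P1=4, P2=2, P3=6, P4=3, P5=1)

step 1: fire T3:  (P0=3, P1=3, P2=2, P3=0, P4=1, P5=1) → (P0=3, P1=3, P2=2, P3=0, P4=3, P5=0)
step 2: fire T1:  (P0=3, P1=3, P2=2, P3=0, P4=3, P5=0) → (P0=3, P1=4, P2=2, P3=0, P4=3, P5=3)
step 3: fire T5:  (P0=3, P1=4, P2=2, P3=0, P4=3, P5=3) → (P0=6, P1=4, P2=2, P3=3, P4=3, P5=2)
step 4: fire T5:  (P0=6, P1=4, P2=2, P3=3, P4=3, P5=2) → (P0=9, P1=4, P2=2, P3=6, P4=3, P5=1)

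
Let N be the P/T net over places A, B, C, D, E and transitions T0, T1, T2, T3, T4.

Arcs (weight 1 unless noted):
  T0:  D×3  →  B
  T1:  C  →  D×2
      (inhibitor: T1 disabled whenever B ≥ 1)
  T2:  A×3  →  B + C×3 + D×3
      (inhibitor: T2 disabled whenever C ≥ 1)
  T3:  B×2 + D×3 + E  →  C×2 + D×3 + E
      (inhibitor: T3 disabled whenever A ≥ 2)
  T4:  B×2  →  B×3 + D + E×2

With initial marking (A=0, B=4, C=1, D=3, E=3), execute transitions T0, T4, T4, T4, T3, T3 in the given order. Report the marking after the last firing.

(A=0, B=4, C=5, D=3, E=9)

step 1: fire T0:  (A=0, B=4, C=1, D=3, E=3) → (A=0, B=5, C=1, D=0, E=3)
step 2: fire T4:  (A=0, B=5, C=1, D=0, E=3) → (A=0, B=6, C=1, D=1, E=5)
step 3: fire T4:  (A=0, B=6, C=1, D=1, E=5) → (A=0, B=7, C=1, D=2, E=7)
step 4: fire T4:  (A=0, B=7, C=1, D=2, E=7) → (A=0, B=8, C=1, D=3, E=9)
step 5: fire T3:  (A=0, B=8, C=1, D=3, E=9) → (A=0, B=6, C=3, D=3, E=9)
step 6: fire T3:  (A=0, B=6, C=3, D=3, E=9) → (A=0, B=4, C=5, D=3, E=9)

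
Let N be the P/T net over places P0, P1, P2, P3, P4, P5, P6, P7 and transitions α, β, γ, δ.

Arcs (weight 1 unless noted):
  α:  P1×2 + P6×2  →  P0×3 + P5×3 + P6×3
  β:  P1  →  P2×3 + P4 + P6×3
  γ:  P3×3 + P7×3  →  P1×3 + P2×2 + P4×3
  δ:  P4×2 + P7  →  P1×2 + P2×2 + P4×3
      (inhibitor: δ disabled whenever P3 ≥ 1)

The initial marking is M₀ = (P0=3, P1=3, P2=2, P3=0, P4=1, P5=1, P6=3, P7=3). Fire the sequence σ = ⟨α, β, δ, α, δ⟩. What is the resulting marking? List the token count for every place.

step 1: fire α:  (P0=3, P1=3, P2=2, P3=0, P4=1, P5=1, P6=3, P7=3) → (P0=6, P1=1, P2=2, P3=0, P4=1, P5=4, P6=4, P7=3)
step 2: fire β:  (P0=6, P1=1, P2=2, P3=0, P4=1, P5=4, P6=4, P7=3) → (P0=6, P1=0, P2=5, P3=0, P4=2, P5=4, P6=7, P7=3)
step 3: fire δ:  (P0=6, P1=0, P2=5, P3=0, P4=2, P5=4, P6=7, P7=3) → (P0=6, P1=2, P2=7, P3=0, P4=3, P5=4, P6=7, P7=2)
step 4: fire α:  (P0=6, P1=2, P2=7, P3=0, P4=3, P5=4, P6=7, P7=2) → (P0=9, P1=0, P2=7, P3=0, P4=3, P5=7, P6=8, P7=2)
step 5: fire δ:  (P0=9, P1=0, P2=7, P3=0, P4=3, P5=7, P6=8, P7=2) → (P0=9, P1=2, P2=9, P3=0, P4=4, P5=7, P6=8, P7=1)

(P0=9, P1=2, P2=9, P3=0, P4=4, P5=7, P6=8, P7=1)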